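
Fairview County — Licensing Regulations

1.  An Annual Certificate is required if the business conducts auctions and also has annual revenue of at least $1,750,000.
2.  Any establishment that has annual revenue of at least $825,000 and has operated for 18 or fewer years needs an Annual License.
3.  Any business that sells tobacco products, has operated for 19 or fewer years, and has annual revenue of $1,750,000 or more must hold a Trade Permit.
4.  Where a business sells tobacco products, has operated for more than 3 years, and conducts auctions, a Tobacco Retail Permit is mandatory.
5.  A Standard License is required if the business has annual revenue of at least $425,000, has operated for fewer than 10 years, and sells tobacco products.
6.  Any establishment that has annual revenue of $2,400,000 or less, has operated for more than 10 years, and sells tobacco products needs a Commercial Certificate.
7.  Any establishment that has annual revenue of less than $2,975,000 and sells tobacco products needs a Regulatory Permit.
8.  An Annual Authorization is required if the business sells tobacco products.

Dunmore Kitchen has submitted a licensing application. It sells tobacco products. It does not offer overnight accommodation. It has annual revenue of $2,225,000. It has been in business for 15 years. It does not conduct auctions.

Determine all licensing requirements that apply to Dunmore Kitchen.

Annual Authorization, Annual License, Commercial Certificate, Regulatory Permit, Trade Permit

1. does not conduct auctions; revenue $2,225,000 ≥ $1,750,000 → Annual Certificate not required.
2. revenue $2,225,000 ≥ $825,000; years in business 15 ≤ 18 → Annual License required.
3. sells tobacco products; years in business 15 ≤ 19; revenue $2,225,000 ≥ $1,750,000 → Trade Permit required.
4. sells tobacco products; years in business 15 > 3; does not conduct auctions → Tobacco Retail Permit not required.
5. revenue $2,225,000 ≥ $425,000; years in business 15 ≥ 10; sells tobacco products → Standard License not required.
6. revenue $2,225,000 ≤ $2,400,000; years in business 15 > 10; sells tobacco products → Commercial Certificate required.
7. revenue $2,225,000 < $2,975,000; sells tobacco products → Regulatory Permit required.
8. sells tobacco products → Annual Authorization required.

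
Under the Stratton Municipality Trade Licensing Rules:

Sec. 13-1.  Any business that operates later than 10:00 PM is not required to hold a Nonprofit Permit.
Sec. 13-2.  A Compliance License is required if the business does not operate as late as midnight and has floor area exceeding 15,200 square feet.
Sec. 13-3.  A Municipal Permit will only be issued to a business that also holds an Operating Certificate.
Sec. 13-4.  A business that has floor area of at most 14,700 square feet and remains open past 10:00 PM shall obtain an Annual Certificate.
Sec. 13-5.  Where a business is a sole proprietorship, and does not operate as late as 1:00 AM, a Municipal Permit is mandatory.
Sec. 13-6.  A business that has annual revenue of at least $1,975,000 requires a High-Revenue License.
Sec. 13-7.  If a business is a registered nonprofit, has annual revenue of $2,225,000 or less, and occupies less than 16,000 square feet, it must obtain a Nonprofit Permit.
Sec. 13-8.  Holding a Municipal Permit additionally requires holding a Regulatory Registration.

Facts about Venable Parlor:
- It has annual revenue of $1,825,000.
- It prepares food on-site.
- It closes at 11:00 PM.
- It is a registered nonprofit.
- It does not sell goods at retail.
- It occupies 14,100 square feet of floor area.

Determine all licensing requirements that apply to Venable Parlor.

Sec. 13-1. closes 11:00 PM, after 10:00 PM → exempt from Nonprofit Permit.
Sec. 13-2. closes 11:00 PM, at/before midnight; floor area 14,100 square feet ≤ 15,200 square feet → Compliance License not required.
Sec. 13-3. Municipal Permit is not required → no effect.
Sec. 13-4. floor area 14,100 square feet ≤ 14,700 square feet; closes 11:00 PM, after 10:00 PM → Annual Certificate required.
Sec. 13-5. is a registered nonprofit (not: is a sole proprietorship); closes 11:00 PM, at/before 1:00 AM → Municipal Permit not required.
Sec. 13-6. revenue $1,825,000 < $1,975,000 → High-Revenue License not required.
Sec. 13-7. is a registered nonprofit; revenue $1,825,000 ≤ $2,225,000; floor area 14,100 square feet < 16,000 square feet → Nonprofit Permit required.
Sec. 13-8. Municipal Permit is not required → no effect.

Annual Certificate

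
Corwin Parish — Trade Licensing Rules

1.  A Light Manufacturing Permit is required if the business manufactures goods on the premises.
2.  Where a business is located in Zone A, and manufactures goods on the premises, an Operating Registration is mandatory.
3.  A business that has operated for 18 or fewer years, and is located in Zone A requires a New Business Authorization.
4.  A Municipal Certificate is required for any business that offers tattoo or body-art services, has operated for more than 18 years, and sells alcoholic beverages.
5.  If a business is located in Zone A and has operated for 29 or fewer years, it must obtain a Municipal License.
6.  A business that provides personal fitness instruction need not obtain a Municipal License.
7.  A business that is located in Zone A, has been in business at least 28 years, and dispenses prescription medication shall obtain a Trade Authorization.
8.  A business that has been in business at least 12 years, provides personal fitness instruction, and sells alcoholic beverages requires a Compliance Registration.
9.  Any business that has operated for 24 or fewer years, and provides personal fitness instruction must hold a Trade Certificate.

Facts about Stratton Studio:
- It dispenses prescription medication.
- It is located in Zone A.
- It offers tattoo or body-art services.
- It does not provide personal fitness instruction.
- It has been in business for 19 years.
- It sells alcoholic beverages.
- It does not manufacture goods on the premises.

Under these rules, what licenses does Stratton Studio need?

1. does not manufacture goods on the premises → Light Manufacturing Permit not required.
2. is located in Zone A; does not manufacture goods on the premises → Operating Registration not required.
3. years in business 19 > 18; is located in Zone A → New Business Authorization not required.
4. offers tattoo or body-art services; years in business 19 > 18; sells alcoholic beverages → Municipal Certificate required.
5. is located in Zone A; years in business 19 ≤ 29 → Municipal License required.
6. does not provide personal fitness instruction → Municipal License exemption does not apply.
7. is located in Zone A; years in business 19 < 28; dispenses prescription medication → Trade Authorization not required.
8. years in business 19 ≥ 12; does not provide personal fitness instruction; sells alcoholic beverages → Compliance Registration not required.
9. years in business 19 ≤ 24; does not provide personal fitness instruction → Trade Certificate not required.

Municipal Certificate, Municipal License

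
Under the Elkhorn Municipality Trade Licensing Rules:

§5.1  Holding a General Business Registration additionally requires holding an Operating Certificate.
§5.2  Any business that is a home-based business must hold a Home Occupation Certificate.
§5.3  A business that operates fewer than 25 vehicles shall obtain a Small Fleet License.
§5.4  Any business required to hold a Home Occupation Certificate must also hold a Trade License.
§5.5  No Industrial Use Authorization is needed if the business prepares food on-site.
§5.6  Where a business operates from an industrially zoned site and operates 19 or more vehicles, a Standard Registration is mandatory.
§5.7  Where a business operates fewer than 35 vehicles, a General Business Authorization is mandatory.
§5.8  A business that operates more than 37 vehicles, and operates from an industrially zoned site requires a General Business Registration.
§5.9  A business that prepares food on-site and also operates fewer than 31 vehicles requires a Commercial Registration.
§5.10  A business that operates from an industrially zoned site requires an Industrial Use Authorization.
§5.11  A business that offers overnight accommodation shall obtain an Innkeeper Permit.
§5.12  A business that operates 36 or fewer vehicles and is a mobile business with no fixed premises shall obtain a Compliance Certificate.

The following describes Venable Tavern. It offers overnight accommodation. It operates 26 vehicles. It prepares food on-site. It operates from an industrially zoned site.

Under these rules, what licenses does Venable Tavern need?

§5.1 General Business Registration is not required → no effect.
§5.2 operates from an industrially zoned site (not: is a home-based business) → Home Occupation Certificate not required.
§5.3 vehicles 26 ≥ 25 → Small Fleet License not required.
§5.4 Home Occupation Certificate is not required → no effect.
§5.5 prepares food on-site → exempt from Industrial Use Authorization.
§5.6 operates from an industrially zoned site; vehicles 26 ≥ 19 → Standard Registration required.
§5.7 vehicles 26 < 35 → General Business Authorization required.
§5.8 vehicles 26 ≤ 37; operates from an industrially zoned site → General Business Registration not required.
§5.9 prepares food on-site; vehicles 26 < 31 → Commercial Registration required.
§5.10 operates from an industrially zoned site → Industrial Use Authorization required.
§5.11 offers overnight accommodation → Innkeeper Permit required.
§5.12 vehicles 26 ≤ 36; operates from an industrially zoned site (not: is a mobile business with no fixed premises) → Compliance Certificate not required.

Commercial Registration, General Business Authorization, Innkeeper Permit, Standard Registration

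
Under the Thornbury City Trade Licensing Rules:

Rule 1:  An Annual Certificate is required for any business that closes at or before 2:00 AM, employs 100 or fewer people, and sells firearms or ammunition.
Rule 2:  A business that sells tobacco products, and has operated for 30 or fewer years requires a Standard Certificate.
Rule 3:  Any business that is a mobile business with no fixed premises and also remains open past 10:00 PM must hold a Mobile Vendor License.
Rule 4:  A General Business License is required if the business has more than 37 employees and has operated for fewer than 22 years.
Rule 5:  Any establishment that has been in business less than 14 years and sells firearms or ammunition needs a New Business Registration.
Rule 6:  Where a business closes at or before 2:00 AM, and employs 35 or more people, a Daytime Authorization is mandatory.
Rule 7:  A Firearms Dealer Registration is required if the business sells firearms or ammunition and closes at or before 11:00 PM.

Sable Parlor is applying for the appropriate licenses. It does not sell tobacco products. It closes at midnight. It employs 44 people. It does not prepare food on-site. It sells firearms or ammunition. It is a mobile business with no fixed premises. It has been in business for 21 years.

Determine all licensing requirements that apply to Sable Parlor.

Annual Certificate, Daytime Authorization, General Business License, Mobile Vendor License

Rule 1: closes midnight, at/before 2:00 AM; employees 44 ≤ 100; sells firearms or ammunition → Annual Certificate required.
Rule 2: does not sell tobacco products; years in business 21 ≤ 30 → Standard Certificate not required.
Rule 3: is a mobile business with no fixed premises; closes midnight, after 10:00 PM → Mobile Vendor License required.
Rule 4: employees 44 > 37; years in business 21 < 22 → General Business License required.
Rule 5: years in business 21 ≥ 14; sells firearms or ammunition → New Business Registration not required.
Rule 6: closes midnight, at/before 2:00 AM; employees 44 ≥ 35 → Daytime Authorization required.
Rule 7: sells firearms or ammunition; closes midnight, after 11:00 PM → Firearms Dealer Registration not required.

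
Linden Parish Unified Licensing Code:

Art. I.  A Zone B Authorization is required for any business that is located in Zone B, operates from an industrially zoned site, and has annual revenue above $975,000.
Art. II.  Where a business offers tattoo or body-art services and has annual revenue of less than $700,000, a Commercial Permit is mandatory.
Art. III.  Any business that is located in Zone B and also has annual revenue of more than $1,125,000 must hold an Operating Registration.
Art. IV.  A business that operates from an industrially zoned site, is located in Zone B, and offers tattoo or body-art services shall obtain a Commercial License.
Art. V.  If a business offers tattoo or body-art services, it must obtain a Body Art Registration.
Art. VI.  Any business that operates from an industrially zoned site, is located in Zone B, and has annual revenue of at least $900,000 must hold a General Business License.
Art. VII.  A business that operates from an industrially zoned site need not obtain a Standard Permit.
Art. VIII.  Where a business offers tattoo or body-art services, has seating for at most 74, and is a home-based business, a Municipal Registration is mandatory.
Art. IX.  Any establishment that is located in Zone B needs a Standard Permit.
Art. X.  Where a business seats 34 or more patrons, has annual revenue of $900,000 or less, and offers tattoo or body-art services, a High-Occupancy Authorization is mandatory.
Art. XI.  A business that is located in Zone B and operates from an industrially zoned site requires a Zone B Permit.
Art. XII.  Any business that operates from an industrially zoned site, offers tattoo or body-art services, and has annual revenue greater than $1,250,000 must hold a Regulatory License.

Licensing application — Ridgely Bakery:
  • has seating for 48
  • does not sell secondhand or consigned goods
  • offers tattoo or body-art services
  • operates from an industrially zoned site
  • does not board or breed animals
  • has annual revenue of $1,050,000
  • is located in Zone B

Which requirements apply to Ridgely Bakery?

Art. I. is located in Zone B; operates from an industrially zoned site; revenue $1,050,000 > $975,000 → Zone B Authorization required.
Art. II. offers tattoo or body-art services; revenue $1,050,000 ≥ $700,000 → Commercial Permit not required.
Art. III. is located in Zone B; revenue $1,050,000 ≤ $1,125,000 → Operating Registration not required.
Art. IV. operates from an industrially zoned site; is located in Zone B; offers tattoo or body-art services → Commercial License required.
Art. V. offers tattoo or body-art services → Body Art Registration required.
Art. VI. operates from an industrially zoned site; is located in Zone B; revenue $1,050,000 ≥ $900,000 → General Business License required.
Art. VII. operates from an industrially zoned site → exempt from Standard Permit.
Art. VIII. offers tattoo or body-art services; seating 48 ≤ 74; operates from an industrially zoned site (not: is a home-based business) → Municipal Registration not required.
Art. IX. is located in Zone B → Standard Permit required.
Art. X. seating 48 ≥ 34; revenue $1,050,000 > $900,000; offers tattoo or body-art services → High-Occupancy Authorization not required.
Art. XI. is located in Zone B; operates from an industrially zoned site → Zone B Permit required.
Art. XII. operates from an industrially zoned site; offers tattoo or body-art services; revenue $1,050,000 ≤ $1,250,000 → Regulatory License not required.

Body Art Registration, Commercial License, General Business License, Zone B Authorization, Zone B Permit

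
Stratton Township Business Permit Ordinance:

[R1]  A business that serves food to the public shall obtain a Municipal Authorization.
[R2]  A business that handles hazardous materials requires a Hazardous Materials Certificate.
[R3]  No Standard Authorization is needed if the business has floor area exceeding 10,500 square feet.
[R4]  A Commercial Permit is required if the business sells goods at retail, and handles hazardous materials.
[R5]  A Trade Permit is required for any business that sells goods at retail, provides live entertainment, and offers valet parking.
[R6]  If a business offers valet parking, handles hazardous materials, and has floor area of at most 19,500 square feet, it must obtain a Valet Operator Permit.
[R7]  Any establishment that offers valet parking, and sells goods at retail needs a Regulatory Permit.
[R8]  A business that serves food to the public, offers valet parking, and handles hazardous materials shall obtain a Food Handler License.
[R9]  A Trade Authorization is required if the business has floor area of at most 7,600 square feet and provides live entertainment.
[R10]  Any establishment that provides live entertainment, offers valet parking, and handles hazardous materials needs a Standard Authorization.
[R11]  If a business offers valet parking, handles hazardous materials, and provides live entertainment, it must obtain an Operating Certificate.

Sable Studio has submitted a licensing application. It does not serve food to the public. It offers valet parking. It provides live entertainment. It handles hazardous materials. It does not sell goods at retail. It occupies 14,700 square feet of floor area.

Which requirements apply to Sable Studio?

Hazardous Materials Certificate, Operating Certificate, Valet Operator Permit

[R1] does not serve food to the public → Municipal Authorization not required.
[R2] handles hazardous materials → Hazardous Materials Certificate required.
[R3] floor area 14,700 square feet > 10,500 square feet → exempt from Standard Authorization.
[R4] does not sell goods at retail; handles hazardous materials → Commercial Permit not required.
[R5] does not sell goods at retail; provides live entertainment; offers valet parking → Trade Permit not required.
[R6] offers valet parking; handles hazardous materials; floor area 14,700 square feet ≤ 19,500 square feet → Valet Operator Permit required.
[R7] offers valet parking; does not sell goods at retail → Regulatory Permit not required.
[R8] does not serve food to the public; offers valet parking; handles hazardous materials → Food Handler License not required.
[R9] floor area 14,700 square feet > 7,600 square feet; provides live entertainment → Trade Authorization not required.
[R10] provides live entertainment; offers valet parking; handles hazardous materials → Standard Authorization required.
[R11] offers valet parking; handles hazardous materials; provides live entertainment → Operating Certificate required.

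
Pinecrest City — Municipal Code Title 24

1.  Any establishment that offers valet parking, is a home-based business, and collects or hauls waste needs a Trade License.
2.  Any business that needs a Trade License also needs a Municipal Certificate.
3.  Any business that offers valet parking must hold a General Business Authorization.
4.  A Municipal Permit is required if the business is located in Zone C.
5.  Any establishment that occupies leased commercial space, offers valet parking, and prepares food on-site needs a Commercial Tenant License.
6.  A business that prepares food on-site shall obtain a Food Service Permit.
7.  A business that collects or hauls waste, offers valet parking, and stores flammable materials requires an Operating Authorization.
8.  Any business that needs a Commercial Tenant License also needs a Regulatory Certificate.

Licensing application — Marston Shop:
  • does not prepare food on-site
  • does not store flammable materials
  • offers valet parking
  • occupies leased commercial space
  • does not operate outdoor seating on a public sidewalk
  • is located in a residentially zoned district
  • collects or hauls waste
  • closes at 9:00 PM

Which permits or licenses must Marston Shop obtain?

1. offers valet parking; occupies leased commercial space (not: is a home-based business); collects or hauls waste → Trade License not required.
2. Trade License is not required → no effect.
3. offers valet parking → General Business Authorization required.
4. is located in a residentially zoned district (not: is located in Zone C) → Municipal Permit not required.
5. occupies leased commercial space; offers valet parking; does not prepare food on-site → Commercial Tenant License not required.
6. does not prepare food on-site → Food Service Permit not required.
7. collects or hauls waste; offers valet parking; does not store flammable materials → Operating Authorization not required.
8. Commercial Tenant License is not required → no effect.

General Business Authorization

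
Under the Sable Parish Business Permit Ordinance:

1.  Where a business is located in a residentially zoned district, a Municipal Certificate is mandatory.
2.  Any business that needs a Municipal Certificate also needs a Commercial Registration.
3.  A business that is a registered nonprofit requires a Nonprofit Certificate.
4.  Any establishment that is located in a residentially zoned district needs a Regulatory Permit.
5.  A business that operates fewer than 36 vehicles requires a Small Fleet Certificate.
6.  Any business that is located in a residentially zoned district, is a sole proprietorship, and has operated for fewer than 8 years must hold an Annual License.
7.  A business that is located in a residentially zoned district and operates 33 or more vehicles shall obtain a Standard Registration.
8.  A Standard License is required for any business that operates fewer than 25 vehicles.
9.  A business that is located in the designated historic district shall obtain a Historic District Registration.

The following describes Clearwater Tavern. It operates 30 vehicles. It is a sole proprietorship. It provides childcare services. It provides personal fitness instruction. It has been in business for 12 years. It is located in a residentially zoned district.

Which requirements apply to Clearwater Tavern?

Commercial Registration, Municipal Certificate, Regulatory Permit, Small Fleet Certificate

1. is located in a residentially zoned district → Municipal Certificate required.
2. Municipal Certificate is required → Commercial Registration also required.
3. is a sole proprietorship (not: is a registered nonprofit) → Nonprofit Certificate not required.
4. is located in a residentially zoned district → Regulatory Permit required.
5. vehicles 30 < 36 → Small Fleet Certificate required.
6. is located in a residentially zoned district; is a sole proprietorship; years in business 12 ≥ 8 → Annual License not required.
7. is located in a residentially zoned district; vehicles 30 < 33 → Standard Registration not required.
8. vehicles 30 ≥ 25 → Standard License not required.
9. is located in a residentially zoned district (not: is located in the designated historic district) → Historic District Registration not required.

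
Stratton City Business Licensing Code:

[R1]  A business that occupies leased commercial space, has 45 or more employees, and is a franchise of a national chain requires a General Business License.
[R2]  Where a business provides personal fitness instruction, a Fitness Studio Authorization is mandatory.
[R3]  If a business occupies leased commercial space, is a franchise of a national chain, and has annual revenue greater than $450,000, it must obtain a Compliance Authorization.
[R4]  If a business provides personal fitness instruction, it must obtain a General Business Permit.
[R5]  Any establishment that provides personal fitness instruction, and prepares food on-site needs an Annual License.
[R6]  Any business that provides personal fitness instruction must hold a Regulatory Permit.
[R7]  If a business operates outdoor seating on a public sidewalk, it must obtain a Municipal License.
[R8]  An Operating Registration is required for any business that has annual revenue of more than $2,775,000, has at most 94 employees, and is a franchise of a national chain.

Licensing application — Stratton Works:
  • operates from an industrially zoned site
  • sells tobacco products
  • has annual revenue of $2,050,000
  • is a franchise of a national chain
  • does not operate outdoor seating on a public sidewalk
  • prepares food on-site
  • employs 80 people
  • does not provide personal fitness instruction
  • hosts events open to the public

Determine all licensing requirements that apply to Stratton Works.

[R1] operates from an industrially zoned site (not: occupies leased commercial space); employees 80 ≥ 45; is a franchise of a national chain → General Business License not required.
[R2] does not provide personal fitness instruction → Fitness Studio Authorization not required.
[R3] operates from an industrially zoned site (not: occupies leased commercial space); is a franchise of a national chain; revenue $2,050,000 > $450,000 → Compliance Authorization not required.
[R4] does not provide personal fitness instruction → General Business Permit not required.
[R5] does not provide personal fitness instruction; prepares food on-site → Annual License not required.
[R6] does not provide personal fitness instruction → Regulatory Permit not required.
[R7] does not operate outdoor seating on a public sidewalk → Municipal License not required.
[R8] revenue $2,050,000 ≤ $2,775,000; employees 80 ≤ 94; is a franchise of a national chain → Operating Registration not required.

None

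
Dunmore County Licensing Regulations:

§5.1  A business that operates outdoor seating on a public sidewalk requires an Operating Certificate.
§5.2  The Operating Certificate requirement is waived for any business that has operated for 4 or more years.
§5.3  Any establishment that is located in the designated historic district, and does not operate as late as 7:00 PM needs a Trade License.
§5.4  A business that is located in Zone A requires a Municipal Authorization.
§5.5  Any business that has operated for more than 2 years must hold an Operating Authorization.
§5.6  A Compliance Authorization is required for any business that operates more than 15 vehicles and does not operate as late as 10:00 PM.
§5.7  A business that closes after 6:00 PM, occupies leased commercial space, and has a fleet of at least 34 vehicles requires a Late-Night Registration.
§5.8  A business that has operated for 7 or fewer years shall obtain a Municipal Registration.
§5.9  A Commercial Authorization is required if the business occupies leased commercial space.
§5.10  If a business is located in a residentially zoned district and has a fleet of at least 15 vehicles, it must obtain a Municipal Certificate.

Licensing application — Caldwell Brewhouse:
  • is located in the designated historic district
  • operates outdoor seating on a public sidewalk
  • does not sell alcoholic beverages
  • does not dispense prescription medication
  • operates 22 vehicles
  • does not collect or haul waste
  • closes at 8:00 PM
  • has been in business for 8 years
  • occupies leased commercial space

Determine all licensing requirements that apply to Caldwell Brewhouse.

§5.1 operates outdoor seating on a public sidewalk → Operating Certificate required.
§5.2 years in business 8 ≥ 4 → exempt from Operating Certificate.
§5.3 is located in the designated historic district; closes 8:00 PM, after 7:00 PM → Trade License not required.
§5.4 is located in the designated historic district (not: is located in Zone A) → Municipal Authorization not required.
§5.5 years in business 8 > 2 → Operating Authorization required.
§5.6 vehicles 22 > 15; closes 8:00 PM, at/before 10:00 PM → Compliance Authorization required.
§5.7 closes 8:00 PM, after 6:00 PM; occupies leased commercial space; vehicles 22 < 34 → Late-Night Registration not required.
§5.8 years in business 8 > 7 → Municipal Registration not required.
§5.9 occupies leased commercial space → Commercial Authorization required.
§5.10 is located in the designated historic district (not: is located in a residentially zoned district); vehicles 22 ≥ 15 → Municipal Certificate not required.

Commercial Authorization, Compliance Authorization, Operating Authorization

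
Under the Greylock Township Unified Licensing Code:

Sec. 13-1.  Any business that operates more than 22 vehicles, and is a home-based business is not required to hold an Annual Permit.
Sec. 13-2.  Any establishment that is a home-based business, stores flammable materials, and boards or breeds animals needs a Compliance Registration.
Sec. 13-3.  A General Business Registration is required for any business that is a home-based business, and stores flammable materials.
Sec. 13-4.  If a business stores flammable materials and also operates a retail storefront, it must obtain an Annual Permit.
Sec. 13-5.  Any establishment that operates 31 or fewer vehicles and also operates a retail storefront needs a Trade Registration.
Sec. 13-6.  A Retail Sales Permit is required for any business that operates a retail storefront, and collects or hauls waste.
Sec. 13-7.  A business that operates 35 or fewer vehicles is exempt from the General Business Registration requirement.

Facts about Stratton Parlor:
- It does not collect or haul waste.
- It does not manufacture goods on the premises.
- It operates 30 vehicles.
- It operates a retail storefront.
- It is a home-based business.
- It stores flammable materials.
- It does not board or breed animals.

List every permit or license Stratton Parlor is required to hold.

Sec. 13-1. vehicles 30 > 22; is a home-based business → exempt from Annual Permit.
Sec. 13-2. is a home-based business; stores flammable materials; does not board or breed animals → Compliance Registration not required.
Sec. 13-3. is a home-based business; stores flammable materials → General Business Registration required.
Sec. 13-4. stores flammable materials; operates a retail storefront → Annual Permit required.
Sec. 13-5. vehicles 30 ≤ 31; operates a retail storefront → Trade Registration required.
Sec. 13-6. operates a retail storefront; does not collect or haul waste → Retail Sales Permit not required.
Sec. 13-7. vehicles 30 ≤ 35 → exempt from General Business Registration.

Trade Registration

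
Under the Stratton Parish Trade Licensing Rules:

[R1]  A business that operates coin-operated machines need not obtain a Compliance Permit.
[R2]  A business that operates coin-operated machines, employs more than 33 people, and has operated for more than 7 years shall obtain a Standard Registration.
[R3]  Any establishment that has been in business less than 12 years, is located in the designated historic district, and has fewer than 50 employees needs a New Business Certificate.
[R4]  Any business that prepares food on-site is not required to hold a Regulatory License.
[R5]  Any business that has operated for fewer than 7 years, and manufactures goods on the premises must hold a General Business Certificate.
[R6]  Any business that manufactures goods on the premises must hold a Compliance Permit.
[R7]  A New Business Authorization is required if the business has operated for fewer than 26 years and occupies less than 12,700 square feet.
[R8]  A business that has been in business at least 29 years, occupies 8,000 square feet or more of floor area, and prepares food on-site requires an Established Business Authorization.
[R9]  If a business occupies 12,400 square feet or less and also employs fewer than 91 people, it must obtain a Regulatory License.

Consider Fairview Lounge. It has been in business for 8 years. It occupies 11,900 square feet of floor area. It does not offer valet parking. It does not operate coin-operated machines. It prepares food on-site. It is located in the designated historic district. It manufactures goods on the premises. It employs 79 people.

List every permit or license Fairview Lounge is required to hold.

Compliance Permit, New Business Authorization

[R1] does not operate coin-operated machines → Compliance Permit exemption does not apply.
[R2] does not operate coin-operated machines; employees 79 > 33; years in business 8 > 7 → Standard Registration not required.
[R3] years in business 8 < 12; is located in the designated historic district; employees 79 ≥ 50 → New Business Certificate not required.
[R4] prepares food on-site → exempt from Regulatory License.
[R5] years in business 8 ≥ 7; manufactures goods on the premises → General Business Certificate not required.
[R6] manufactures goods on the premises → Compliance Permit required.
[R7] years in business 8 < 26; floor area 11,900 square feet < 12,700 square feet → New Business Authorization required.
[R8] years in business 8 < 29; floor area 11,900 square feet ≥ 8,000 square feet; prepares food on-site → Established Business Authorization not required.
[R9] floor area 11,900 square feet ≤ 12,400 square feet; employees 79 < 91 → Regulatory License required.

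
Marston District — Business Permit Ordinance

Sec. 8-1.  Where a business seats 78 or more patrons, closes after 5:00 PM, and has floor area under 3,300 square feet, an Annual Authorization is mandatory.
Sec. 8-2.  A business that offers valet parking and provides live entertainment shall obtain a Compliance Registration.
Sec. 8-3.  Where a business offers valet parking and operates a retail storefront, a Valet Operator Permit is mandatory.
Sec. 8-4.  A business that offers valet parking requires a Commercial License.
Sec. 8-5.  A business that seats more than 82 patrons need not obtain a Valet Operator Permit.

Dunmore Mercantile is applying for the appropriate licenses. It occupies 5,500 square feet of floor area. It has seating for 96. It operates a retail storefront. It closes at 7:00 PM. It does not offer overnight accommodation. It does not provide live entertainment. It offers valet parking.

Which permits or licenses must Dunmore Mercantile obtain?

Commercial License

Sec. 8-1. seating 96 ≥ 78; closes 7:00 PM, after 5:00 PM; floor area 5,500 square feet ≥ 3,300 square feet → Annual Authorization not required.
Sec. 8-2. offers valet parking; does not provide live entertainment → Compliance Registration not required.
Sec. 8-3. offers valet parking; operates a retail storefront → Valet Operator Permit required.
Sec. 8-4. offers valet parking → Commercial License required.
Sec. 8-5. seating 96 > 82 → exempt from Valet Operator Permit.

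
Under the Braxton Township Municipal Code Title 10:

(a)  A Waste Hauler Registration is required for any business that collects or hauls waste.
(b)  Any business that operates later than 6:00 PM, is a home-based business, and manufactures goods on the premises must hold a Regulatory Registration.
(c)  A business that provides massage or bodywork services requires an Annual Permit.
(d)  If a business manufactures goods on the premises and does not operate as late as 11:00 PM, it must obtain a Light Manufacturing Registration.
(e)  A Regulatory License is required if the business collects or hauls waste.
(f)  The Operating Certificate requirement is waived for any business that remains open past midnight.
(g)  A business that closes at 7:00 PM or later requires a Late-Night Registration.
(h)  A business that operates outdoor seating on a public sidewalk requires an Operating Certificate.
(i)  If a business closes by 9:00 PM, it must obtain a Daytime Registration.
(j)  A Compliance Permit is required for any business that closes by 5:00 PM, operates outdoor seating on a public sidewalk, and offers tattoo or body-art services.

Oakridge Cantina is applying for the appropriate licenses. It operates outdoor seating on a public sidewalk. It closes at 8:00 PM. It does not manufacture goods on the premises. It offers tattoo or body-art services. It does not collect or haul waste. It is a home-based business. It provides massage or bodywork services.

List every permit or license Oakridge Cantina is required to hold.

(a) does not collect or haul waste → Waste Hauler Registration not required.
(b) closes 8:00 PM, after 6:00 PM; is a home-based business; does not manufacture goods on the premises → Regulatory Registration not required.
(c) provides massage or bodywork services → Annual Permit required.
(d) does not manufacture goods on the premises; closes 8:00 PM, at/before 11:00 PM → Light Manufacturing Registration not required.
(e) does not collect or haul waste → Regulatory License not required.
(f) closes 8:00 PM, at/before midnight → Operating Certificate exemption does not apply.
(g) closes 8:00 PM, after 7:00 PM → Late-Night Registration required.
(h) operates outdoor seating on a public sidewalk → Operating Certificate required.
(i) closes 8:00 PM, at/before 9:00 PM → Daytime Registration required.
(j) closes 8:00 PM, after 5:00 PM; operates outdoor seating on a public sidewalk; offers tattoo or body-art services → Compliance Permit not required.

Annual Permit, Daytime Registration, Late-Night Registration, Operating Certificate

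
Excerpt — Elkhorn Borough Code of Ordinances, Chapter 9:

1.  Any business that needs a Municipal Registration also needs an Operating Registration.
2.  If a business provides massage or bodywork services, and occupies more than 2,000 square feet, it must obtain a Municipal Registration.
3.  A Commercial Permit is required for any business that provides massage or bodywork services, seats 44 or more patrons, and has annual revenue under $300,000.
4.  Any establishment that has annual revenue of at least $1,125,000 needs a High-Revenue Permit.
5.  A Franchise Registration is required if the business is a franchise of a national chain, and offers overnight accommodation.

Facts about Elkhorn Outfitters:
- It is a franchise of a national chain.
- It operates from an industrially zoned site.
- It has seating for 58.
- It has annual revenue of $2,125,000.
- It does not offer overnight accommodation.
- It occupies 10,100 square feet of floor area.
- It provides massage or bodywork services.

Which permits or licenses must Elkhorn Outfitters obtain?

High-Revenue Permit, Municipal Registration, Operating Registration

1. Municipal Registration is required → Operating Registration also required.
2. provides massage or bodywork services; floor area 10,100 square feet > 2,000 square feet → Municipal Registration required.
3. provides massage or bodywork services; seating 58 ≥ 44; revenue $2,125,000 ≥ $300,000 → Commercial Permit not required.
4. revenue $2,125,000 ≥ $1,125,000 → High-Revenue Permit required.
5. is a franchise of a national chain; does not offer overnight accommodation → Franchise Registration not required.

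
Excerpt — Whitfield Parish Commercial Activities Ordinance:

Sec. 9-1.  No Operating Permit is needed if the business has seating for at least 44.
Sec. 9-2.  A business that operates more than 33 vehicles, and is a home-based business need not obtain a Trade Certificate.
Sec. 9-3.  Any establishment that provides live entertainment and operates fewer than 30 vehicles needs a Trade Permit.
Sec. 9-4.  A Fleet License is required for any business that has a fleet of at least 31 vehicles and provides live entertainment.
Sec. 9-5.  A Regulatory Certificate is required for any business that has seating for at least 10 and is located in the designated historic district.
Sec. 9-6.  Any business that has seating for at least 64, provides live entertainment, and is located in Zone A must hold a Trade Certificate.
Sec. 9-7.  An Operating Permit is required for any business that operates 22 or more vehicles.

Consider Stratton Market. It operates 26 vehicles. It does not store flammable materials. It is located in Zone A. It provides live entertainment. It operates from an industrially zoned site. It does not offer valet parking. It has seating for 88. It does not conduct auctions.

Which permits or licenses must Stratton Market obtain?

Trade Certificate, Trade Permit

Sec. 9-1. seating 88 ≥ 44 → exempt from Operating Permit.
Sec. 9-2. vehicles 26 ≤ 33; operates from an industrially zoned site (not: is a home-based business) → Trade Certificate exemption does not apply.
Sec. 9-3. provides live entertainment; vehicles 26 < 30 → Trade Permit required.
Sec. 9-4. vehicles 26 < 31; provides live entertainment → Fleet License not required.
Sec. 9-5. seating 88 ≥ 10; is located in Zone A (not: is located in the designated historic district) → Regulatory Certificate not required.
Sec. 9-6. seating 88 ≥ 64; provides live entertainment; is located in Zone A → Trade Certificate required.
Sec. 9-7. vehicles 26 ≥ 22 → Operating Permit required.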